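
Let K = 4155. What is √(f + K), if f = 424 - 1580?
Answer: √2999 ≈ 54.763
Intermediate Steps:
f = -1156
√(f + K) = √(-1156 + 4155) = √2999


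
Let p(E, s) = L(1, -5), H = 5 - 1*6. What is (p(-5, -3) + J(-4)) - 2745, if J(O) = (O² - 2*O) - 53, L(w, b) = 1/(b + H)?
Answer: -16645/6 ≈ -2774.2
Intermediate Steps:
H = -1 (H = 5 - 6 = -1)
L(w, b) = 1/(-1 + b) (L(w, b) = 1/(b - 1) = 1/(-1 + b))
J(O) = -53 + O² - 2*O
p(E, s) = -⅙ (p(E, s) = 1/(-1 - 5) = 1/(-6) = -⅙)
(p(-5, -3) + J(-4)) - 2745 = (-⅙ + (-53 + (-4)² - 2*(-4))) - 2745 = (-⅙ + (-53 + 16 + 8)) - 2745 = (-⅙ - 29) - 2745 = -175/6 - 2745 = -16645/6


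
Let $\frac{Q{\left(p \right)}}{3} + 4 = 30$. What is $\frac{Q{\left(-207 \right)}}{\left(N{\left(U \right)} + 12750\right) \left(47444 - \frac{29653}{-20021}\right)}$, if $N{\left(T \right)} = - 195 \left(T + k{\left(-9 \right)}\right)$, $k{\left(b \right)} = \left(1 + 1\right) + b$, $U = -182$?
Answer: $\frac{520546}{15706695329695} \approx 3.3142 \cdot 10^{-8}$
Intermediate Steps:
$Q{\left(p \right)} = 78$ ($Q{\left(p \right)} = -12 + 3 \cdot 30 = -12 + 90 = 78$)
$k{\left(b \right)} = 2 + b$
$N{\left(T \right)} = 1365 - 195 T$ ($N{\left(T \right)} = - 195 \left(T + \left(2 - 9\right)\right) = - 195 \left(T - 7\right) = - 195 \left(-7 + T\right) = 1365 - 195 T$)
$\frac{Q{\left(-207 \right)}}{\left(N{\left(U \right)} + 12750\right) \left(47444 - \frac{29653}{-20021}\right)} = \frac{78}{\left(\left(1365 - -35490\right) + 12750\right) \left(47444 - \frac{29653}{-20021}\right)} = \frac{78}{\left(\left(1365 + 35490\right) + 12750\right) \left(47444 - - \frac{29653}{20021}\right)} = \frac{78}{\left(36855 + 12750\right) \left(47444 + \frac{29653}{20021}\right)} = \frac{78}{49605 \cdot \frac{949905977}{20021}} = \frac{78}{\frac{47120085989085}{20021}} = 78 \cdot \frac{20021}{47120085989085} = \frac{520546}{15706695329695}$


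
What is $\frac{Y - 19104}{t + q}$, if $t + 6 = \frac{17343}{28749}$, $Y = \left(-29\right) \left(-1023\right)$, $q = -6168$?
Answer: $- \frac{33741743}{19719887} \approx -1.7111$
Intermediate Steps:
$Y = 29667$
$t = - \frac{51717}{9583}$ ($t = -6 + \frac{17343}{28749} = -6 + 17343 \cdot \frac{1}{28749} = -6 + \frac{5781}{9583} = - \frac{51717}{9583} \approx -5.3967$)
$\frac{Y - 19104}{t + q} = \frac{29667 - 19104}{- \frac{51717}{9583} - 6168} = \frac{29667 - 19104}{- \frac{59159661}{9583}} = \left(29667 - 19104\right) \left(- \frac{9583}{59159661}\right) = 10563 \left(- \frac{9583}{59159661}\right) = - \frac{33741743}{19719887}$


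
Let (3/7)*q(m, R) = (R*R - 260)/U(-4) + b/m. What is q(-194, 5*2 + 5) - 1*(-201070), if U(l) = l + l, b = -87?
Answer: 468117161/2328 ≈ 2.0108e+5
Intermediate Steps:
U(l) = 2*l
q(m, R) = 455/6 - 203/m - 7*R**2/24 (q(m, R) = 7*((R*R - 260)/((2*(-4))) - 87/m)/3 = 7*((R**2 - 260)/(-8) - 87/m)/3 = 7*((-260 + R**2)*(-1/8) - 87/m)/3 = 7*((65/2 - R**2/8) - 87/m)/3 = 7*(65/2 - 87/m - R**2/8)/3 = 455/6 - 203/m - 7*R**2/24)
q(-194, 5*2 + 5) - 1*(-201070) = (455/6 - 203/(-194) - 7*(5*2 + 5)**2/24) - 1*(-201070) = (455/6 - 203*(-1/194) - 7*(10 + 5)**2/24) + 201070 = (455/6 + 203/194 - 7/24*15**2) + 201070 = (455/6 + 203/194 - 7/24*225) + 201070 = (455/6 + 203/194 - 525/8) + 201070 = 26201/2328 + 201070 = 468117161/2328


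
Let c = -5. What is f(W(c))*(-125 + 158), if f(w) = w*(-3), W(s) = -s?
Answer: -495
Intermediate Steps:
f(w) = -3*w
f(W(c))*(-125 + 158) = (-(-3)*(-5))*(-125 + 158) = -3*5*33 = -15*33 = -495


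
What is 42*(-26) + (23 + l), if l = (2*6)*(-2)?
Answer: -1093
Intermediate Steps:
l = -24 (l = 12*(-2) = -24)
42*(-26) + (23 + l) = 42*(-26) + (23 - 24) = -1092 - 1 = -1093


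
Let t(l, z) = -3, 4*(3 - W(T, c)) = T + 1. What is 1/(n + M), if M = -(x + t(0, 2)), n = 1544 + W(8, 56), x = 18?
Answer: 4/6119 ≈ 0.00065370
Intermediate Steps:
W(T, c) = 11/4 - T/4 (W(T, c) = 3 - (T + 1)/4 = 3 - (1 + T)/4 = 3 + (-¼ - T/4) = 11/4 - T/4)
n = 6179/4 (n = 1544 + (11/4 - ¼*8) = 1544 + (11/4 - 2) = 1544 + ¾ = 6179/4 ≈ 1544.8)
M = -15 (M = -(18 - 3) = -1*15 = -15)
1/(n + M) = 1/(6179/4 - 15) = 1/(6119/4) = 4/6119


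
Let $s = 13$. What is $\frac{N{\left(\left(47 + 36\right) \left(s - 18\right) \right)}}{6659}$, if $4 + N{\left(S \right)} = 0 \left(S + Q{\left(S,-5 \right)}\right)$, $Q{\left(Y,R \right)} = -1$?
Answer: $- \frac{4}{6659} \approx -0.00060069$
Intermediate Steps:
$N{\left(S \right)} = -4$ ($N{\left(S \right)} = -4 + 0 \left(S - 1\right) = -4 + 0 \left(-1 + S\right) = -4 + 0 = -4$)
$\frac{N{\left(\left(47 + 36\right) \left(s - 18\right) \right)}}{6659} = - \frac{4}{6659}$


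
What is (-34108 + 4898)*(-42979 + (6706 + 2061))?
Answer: 999332520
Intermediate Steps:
(-34108 + 4898)*(-42979 + (6706 + 2061)) = -29210*(-42979 + 8767) = -29210*(-34212) = 999332520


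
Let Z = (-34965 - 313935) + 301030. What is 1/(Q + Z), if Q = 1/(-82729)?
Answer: -82729/3960237231 ≈ -2.0890e-5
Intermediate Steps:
Z = -47870 (Z = -348900 + 301030 = -47870)
Q = -1/82729 ≈ -1.2088e-5
1/(Q + Z) = 1/(-1/82729 - 47870) = 1/(-3960237231/82729) = -82729/3960237231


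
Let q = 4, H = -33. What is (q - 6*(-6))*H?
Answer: -1320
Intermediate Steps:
(q - 6*(-6))*H = (4 - 6*(-6))*(-33) = (4 + 36)*(-33) = 40*(-33) = -1320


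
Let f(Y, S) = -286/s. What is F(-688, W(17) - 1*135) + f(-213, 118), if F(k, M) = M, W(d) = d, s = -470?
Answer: -27587/235 ≈ -117.39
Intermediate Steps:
f(Y, S) = 143/235 (f(Y, S) = -286/(-470) = -286*(-1/470) = 143/235)
F(-688, W(17) - 1*135) + f(-213, 118) = (17 - 1*135) + 143/235 = (17 - 135) + 143/235 = -118 + 143/235 = -27587/235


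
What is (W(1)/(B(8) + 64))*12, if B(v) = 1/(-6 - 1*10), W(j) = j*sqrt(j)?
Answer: 64/341 ≈ 0.18768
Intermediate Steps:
W(j) = j**(3/2)
B(v) = -1/16 (B(v) = 1/(-6 - 10) = 1/(-16) = -1/16)
(W(1)/(B(8) + 64))*12 = (1**(3/2)/(-1/16 + 64))*12 = (1/(1023/16))*12 = (1*(16/1023))*12 = (16/1023)*12 = 64/341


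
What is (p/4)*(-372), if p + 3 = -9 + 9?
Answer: 279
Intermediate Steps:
p = -3 (p = -3 + (-9 + 9) = -3 + 0 = -3)
(p/4)*(-372) = -3/4*(-372) = -3*¼*(-372) = -¾*(-372) = 279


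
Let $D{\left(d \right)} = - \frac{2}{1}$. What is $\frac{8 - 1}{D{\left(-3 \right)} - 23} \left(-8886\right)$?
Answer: $\frac{62202}{25} \approx 2488.1$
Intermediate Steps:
$D{\left(d \right)} = -2$ ($D{\left(d \right)} = \left(-2\right) 1 = -2$)
$\frac{8 - 1}{D{\left(-3 \right)} - 23} \left(-8886\right) = \frac{8 - 1}{-2 - 23} \left(-8886\right) = \frac{7}{-25} \left(-8886\right) = 7 \left(- \frac{1}{25}\right) \left(-8886\right) = \left(- \frac{7}{25}\right) \left(-8886\right) = \frac{62202}{25}$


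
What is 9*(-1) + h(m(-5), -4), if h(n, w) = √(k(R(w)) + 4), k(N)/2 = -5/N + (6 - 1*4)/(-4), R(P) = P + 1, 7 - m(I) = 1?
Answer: -9 + √57/3 ≈ -6.4834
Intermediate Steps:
m(I) = 6 (m(I) = 7 - 1*1 = 7 - 1 = 6)
R(P) = 1 + P
k(N) = -1 - 10/N (k(N) = 2*(-5/N + (6 - 1*4)/(-4)) = 2*(-5/N + (6 - 4)*(-¼)) = 2*(-5/N + 2*(-¼)) = 2*(-5/N - ½) = 2*(-½ - 5/N) = -1 - 10/N)
h(n, w) = √(4 + (-11 - w)/(1 + w)) (h(n, w) = √((-10 - (1 + w))/(1 + w) + 4) = √((-10 + (-1 - w))/(1 + w) + 4) = √((-11 - w)/(1 + w) + 4) = √(4 + (-11 - w)/(1 + w)))
9*(-1) + h(m(-5), -4) = 9*(-1) + √((-7 + 3*(-4))/(1 - 4)) = -9 + √((-7 - 12)/(-3)) = -9 + √(-⅓*(-19)) = -9 + √(19/3) = -9 + √57/3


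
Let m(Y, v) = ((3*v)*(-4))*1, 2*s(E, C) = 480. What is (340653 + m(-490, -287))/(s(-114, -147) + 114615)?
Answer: 8823/2945 ≈ 2.9959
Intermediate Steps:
s(E, C) = 240 (s(E, C) = (½)*480 = 240)
m(Y, v) = -12*v (m(Y, v) = -12*v*1 = -12*v)
(340653 + m(-490, -287))/(s(-114, -147) + 114615) = (340653 - 12*(-287))/(240 + 114615) = (340653 + 3444)/114855 = 344097*(1/114855) = 8823/2945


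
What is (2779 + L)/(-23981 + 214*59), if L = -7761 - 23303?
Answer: 5657/2271 ≈ 2.4910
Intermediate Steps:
L = -31064
(2779 + L)/(-23981 + 214*59) = (2779 - 31064)/(-23981 + 214*59) = -28285/(-23981 + 12626) = -28285/(-11355) = -28285*(-1/11355) = 5657/2271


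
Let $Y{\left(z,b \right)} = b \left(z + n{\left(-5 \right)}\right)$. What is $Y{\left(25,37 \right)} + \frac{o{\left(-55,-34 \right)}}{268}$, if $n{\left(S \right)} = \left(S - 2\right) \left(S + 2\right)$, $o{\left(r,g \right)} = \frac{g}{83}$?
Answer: $\frac{18929627}{11122} \approx 1702.0$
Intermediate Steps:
$o{\left(r,g \right)} = \frac{g}{83}$ ($o{\left(r,g \right)} = g \frac{1}{83} = \frac{g}{83}$)
$n{\left(S \right)} = \left(-2 + S\right) \left(2 + S\right)$
$Y{\left(z,b \right)} = b \left(21 + z\right)$ ($Y{\left(z,b \right)} = b \left(z - \left(4 - \left(-5\right)^{2}\right)\right) = b \left(z + \left(-4 + 25\right)\right) = b \left(z + 21\right) = b \left(21 + z\right)$)
$Y{\left(25,37 \right)} + \frac{o{\left(-55,-34 \right)}}{268} = 37 \left(21 + 25\right) + \frac{\frac{1}{83} \left(-34\right)}{268} = 37 \cdot 46 - \frac{17}{11122} = 1702 - \frac{17}{11122} = \frac{18929627}{11122}$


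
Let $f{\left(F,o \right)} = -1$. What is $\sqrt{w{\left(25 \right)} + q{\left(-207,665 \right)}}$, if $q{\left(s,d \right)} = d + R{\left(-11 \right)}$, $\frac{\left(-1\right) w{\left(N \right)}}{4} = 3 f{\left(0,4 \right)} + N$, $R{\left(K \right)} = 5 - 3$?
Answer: $\sqrt{579} \approx 24.062$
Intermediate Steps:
$R{\left(K \right)} = 2$
$w{\left(N \right)} = 12 - 4 N$ ($w{\left(N \right)} = - 4 \left(3 \left(-1\right) + N\right) = - 4 \left(-3 + N\right) = 12 - 4 N$)
$q{\left(s,d \right)} = 2 + d$ ($q{\left(s,d \right)} = d + 2 = 2 + d$)
$\sqrt{w{\left(25 \right)} + q{\left(-207,665 \right)}} = \sqrt{\left(12 - 100\right) + \left(2 + 665\right)} = \sqrt{\left(12 - 100\right) + 667} = \sqrt{-88 + 667} = \sqrt{579}$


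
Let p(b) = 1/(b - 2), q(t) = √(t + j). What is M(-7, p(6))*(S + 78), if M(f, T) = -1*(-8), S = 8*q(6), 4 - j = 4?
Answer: 624 + 64*√6 ≈ 780.77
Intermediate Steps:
j = 0 (j = 4 - 1*4 = 4 - 4 = 0)
q(t) = √t (q(t) = √(t + 0) = √t)
p(b) = 1/(-2 + b)
S = 8*√6 ≈ 19.596
M(f, T) = 8
M(-7, p(6))*(S + 78) = 8*(8*√6 + 78) = 8*(78 + 8*√6) = 624 + 64*√6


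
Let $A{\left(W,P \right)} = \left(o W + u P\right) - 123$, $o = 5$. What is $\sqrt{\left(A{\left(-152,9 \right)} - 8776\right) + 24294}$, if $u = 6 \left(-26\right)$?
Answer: $\sqrt{13231} \approx 115.03$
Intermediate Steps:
$u = -156$
$A{\left(W,P \right)} = -123 - 156 P + 5 W$ ($A{\left(W,P \right)} = \left(5 W - 156 P\right) - 123 = \left(- 156 P + 5 W\right) - 123 = -123 - 156 P + 5 W$)
$\sqrt{\left(A{\left(-152,9 \right)} - 8776\right) + 24294} = \sqrt{\left(\left(-123 - 1404 + 5 \left(-152\right)\right) - 8776\right) + 24294} = \sqrt{\left(\left(-123 - 1404 - 760\right) - 8776\right) + 24294} = \sqrt{\left(-2287 - 8776\right) + 24294} = \sqrt{-11063 + 24294} = \sqrt{13231}$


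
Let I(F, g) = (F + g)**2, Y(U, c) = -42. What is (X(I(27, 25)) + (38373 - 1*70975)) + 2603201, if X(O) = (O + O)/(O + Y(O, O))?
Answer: 3421469973/1331 ≈ 2.5706e+6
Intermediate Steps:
X(O) = 2*O/(-42 + O) (X(O) = (O + O)/(O - 42) = (2*O)/(-42 + O) = 2*O/(-42 + O))
(X(I(27, 25)) + (38373 - 1*70975)) + 2603201 = (2*(27 + 25)**2/(-42 + (27 + 25)**2) + (38373 - 1*70975)) + 2603201 = (2*52**2/(-42 + 52**2) + (38373 - 70975)) + 2603201 = (2*2704/(-42 + 2704) - 32602) + 2603201 = (2*2704/2662 - 32602) + 2603201 = (2*2704*(1/2662) - 32602) + 2603201 = (2704/1331 - 32602) + 2603201 = -43390558/1331 + 2603201 = 3421469973/1331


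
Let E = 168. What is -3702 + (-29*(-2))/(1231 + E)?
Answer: -5179040/1399 ≈ -3702.0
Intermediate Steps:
-3702 + (-29*(-2))/(1231 + E) = -3702 + (-29*(-2))/(1231 + 168) = -3702 + 58/1399 = -5179040/1399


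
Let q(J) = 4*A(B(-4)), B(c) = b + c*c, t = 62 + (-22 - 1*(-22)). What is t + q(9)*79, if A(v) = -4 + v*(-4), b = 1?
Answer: -22690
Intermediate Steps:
t = 62 (t = 62 + (-22 + 22) = 62 + 0 = 62)
B(c) = 1 + c**2 (B(c) = 1 + c*c = 1 + c**2)
A(v) = -4 - 4*v
q(J) = -288 (q(J) = 4*(-4 - 4*(1 + (-4)**2)) = 4*(-4 - 4*(1 + 16)) = 4*(-4 - 4*17) = 4*(-4 - 68) = 4*(-72) = -288)
t + q(9)*79 = 62 - 288*79 = 62 - 22752 = -22690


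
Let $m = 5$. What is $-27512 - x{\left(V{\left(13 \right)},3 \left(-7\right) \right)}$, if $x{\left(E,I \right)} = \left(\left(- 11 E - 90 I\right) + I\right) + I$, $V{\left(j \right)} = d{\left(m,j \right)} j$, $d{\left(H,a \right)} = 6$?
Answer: $-28502$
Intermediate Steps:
$V{\left(j \right)} = 6 j$
$x{\left(E,I \right)} = - 88 I - 11 E$ ($x{\left(E,I \right)} = \left(\left(- 90 I - 11 E\right) + I\right) + I = \left(- 89 I - 11 E\right) + I = - 88 I - 11 E$)
$-27512 - x{\left(V{\left(13 \right)},3 \left(-7\right) \right)} = -27512 - \left(- 88 \cdot 3 \left(-7\right) - 11 \cdot 6 \cdot 13\right) = -27512 - \left(\left(-88\right) \left(-21\right) - 858\right) = -27512 - \left(1848 - 858\right) = -27512 - 990 = -28502$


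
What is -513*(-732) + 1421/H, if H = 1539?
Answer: 577920545/1539 ≈ 3.7552e+5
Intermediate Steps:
-513*(-732) + 1421/H = -513*(-732) + 1421/1539 = 375516 + 1421*(1/1539) = 375516 + 1421/1539 = 577920545/1539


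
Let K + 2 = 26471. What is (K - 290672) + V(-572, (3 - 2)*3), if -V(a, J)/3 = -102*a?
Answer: -439235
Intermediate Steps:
K = 26469 (K = -2 + 26471 = 26469)
V(a, J) = 306*a (V(a, J) = -(-306)*a = 306*a)
(K - 290672) + V(-572, (3 - 2)*3) = (26469 - 290672) + 306*(-572) = -264203 - 175032 = -439235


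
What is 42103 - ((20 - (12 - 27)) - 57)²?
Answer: 41619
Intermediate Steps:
42103 - ((20 - (12 - 27)) - 57)² = 42103 - ((20 - 1*(-15)) - 57)² = 42103 - ((20 + 15) - 57)² = 42103 - (35 - 57)² = 42103 - 1*(-22)² = 42103 - 1*484 = 42103 - 484 = 41619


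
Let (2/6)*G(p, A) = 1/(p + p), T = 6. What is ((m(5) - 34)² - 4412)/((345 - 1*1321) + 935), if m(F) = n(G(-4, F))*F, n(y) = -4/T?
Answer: 27164/369 ≈ 73.615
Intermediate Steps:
G(p, A) = 3/(2*p) (G(p, A) = 3/(p + p) = 3/((2*p)) = 3*(1/(2*p)) = 3/(2*p))
n(y) = -⅔ (n(y) = -4/6 = -4*⅙ = -⅔)
m(F) = -2*F/3
((m(5) - 34)² - 4412)/((345 - 1*1321) + 935) = ((-⅔*5 - 34)² - 4412)/((345 - 1*1321) + 935) = ((-10/3 - 34)² - 4412)/((345 - 1321) + 935) = ((-112/3)² - 4412)/(-976 + 935) = (12544/9 - 4412)/(-41) = -27164/9*(-1/41) = 27164/369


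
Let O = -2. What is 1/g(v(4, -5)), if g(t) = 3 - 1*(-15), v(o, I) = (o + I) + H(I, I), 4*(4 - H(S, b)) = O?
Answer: 1/18 ≈ 0.055556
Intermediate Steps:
H(S, b) = 9/2 (H(S, b) = 4 - ¼*(-2) = 4 + ½ = 9/2)
v(o, I) = 9/2 + I + o (v(o, I) = (o + I) + 9/2 = (I + o) + 9/2 = 9/2 + I + o)
g(t) = 18 (g(t) = 3 + 15 = 18)
1/g(v(4, -5)) = 1/18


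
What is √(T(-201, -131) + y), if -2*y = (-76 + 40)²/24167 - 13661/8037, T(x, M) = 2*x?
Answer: I*√110253643057558/524238 ≈ 20.029*I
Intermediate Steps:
y = 16827865/20445282 (y = -((-76 + 40)²/24167 - 13661/8037)/2 = -((-36)²*(1/24167) - 13661*1/8037)/2 = -(1296*(1/24167) - 719/423)/2 = -(1296/24167 - 719/423)/2 = -½*(-16827865/10222641) = 16827865/20445282 ≈ 0.82307)
√(T(-201, -131) + y) = √(2*(-201) + 16827865/20445282) = √(-402 + 16827865/20445282) = √(-8202175499/20445282) = I*√110253643057558/524238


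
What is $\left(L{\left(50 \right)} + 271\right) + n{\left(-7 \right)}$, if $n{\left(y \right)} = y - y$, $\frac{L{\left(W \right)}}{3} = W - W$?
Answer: $271$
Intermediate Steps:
$L{\left(W \right)} = 0$ ($L{\left(W \right)} = 3 \left(W - W\right) = 3 \cdot 0 = 0$)
$n{\left(y \right)} = 0$
$\left(L{\left(50 \right)} + 271\right) + n{\left(-7 \right)} = \left(0 + 271\right) + 0 = 271 + 0 = 271$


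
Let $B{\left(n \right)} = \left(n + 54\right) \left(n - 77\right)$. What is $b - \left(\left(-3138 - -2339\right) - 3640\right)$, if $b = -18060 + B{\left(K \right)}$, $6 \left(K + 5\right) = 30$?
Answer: $-17779$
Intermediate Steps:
$K = 0$ ($K = -5 + \frac{1}{6} \cdot 30 = -5 + 5 = 0$)
$B{\left(n \right)} = \left(-77 + n\right) \left(54 + n\right)$ ($B{\left(n \right)} = \left(54 + n\right) \left(-77 + n\right) = \left(-77 + n\right) \left(54 + n\right)$)
$b = -22218$ ($b = -18060 - \left(4158 - 0^{2}\right) = -18060 + \left(-4158 + 0 + 0\right) = -18060 - 4158 = -22218$)
$b - \left(\left(-3138 - -2339\right) - 3640\right) = -22218 - \left(\left(-3138 - -2339\right) - 3640\right) = -22218 - \left(\left(-3138 + \left(2368 - 29\right)\right) - 3640\right) = -22218 - \left(\left(-3138 + 2339\right) - 3640\right) = -22218 - \left(-799 - 3640\right) = -22218 - -4439 = -22218 + 4439 = -17779$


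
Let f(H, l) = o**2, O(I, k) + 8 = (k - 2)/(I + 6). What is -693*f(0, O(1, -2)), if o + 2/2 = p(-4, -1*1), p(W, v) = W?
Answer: -17325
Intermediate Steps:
o = -5 (o = -1 - 4 = -5)
O(I, k) = -8 + (-2 + k)/(6 + I) (O(I, k) = -8 + (k - 2)/(I + 6) = -8 + (-2 + k)/(6 + I))
f(H, l) = 25 (f(H, l) = (-5)**2 = 25)
-693*f(0, O(1, -2)) = -693*25 = -1*17325 = -17325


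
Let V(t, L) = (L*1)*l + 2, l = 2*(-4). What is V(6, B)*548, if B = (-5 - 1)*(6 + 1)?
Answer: 185224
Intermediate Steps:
l = -8
B = -42 (B = -6*7 = -42)
V(t, L) = 2 - 8*L (V(t, L) = (L*1)*(-8) + 2 = L*(-8) + 2 = -8*L + 2 = 2 - 8*L)
V(6, B)*548 = (2 - 8*(-42))*548 = (2 + 336)*548 = 338*548 = 185224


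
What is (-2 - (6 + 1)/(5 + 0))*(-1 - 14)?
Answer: 51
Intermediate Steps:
(-2 - (6 + 1)/(5 + 0))*(-1 - 14) = (-2 - 7/5)*(-15) = -17/5*(-15) = 51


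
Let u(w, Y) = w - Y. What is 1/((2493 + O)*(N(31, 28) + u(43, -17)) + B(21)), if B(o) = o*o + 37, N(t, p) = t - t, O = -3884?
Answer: -1/82982 ≈ -1.2051e-5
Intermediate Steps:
N(t, p) = 0
B(o) = 37 + o**2 (B(o) = o**2 + 37 = 37 + o**2)
1/((2493 + O)*(N(31, 28) + u(43, -17)) + B(21)) = 1/((2493 - 3884)*(0 + (43 - 1*(-17))) + (37 + 21**2)) = 1/(-1391*(0 + (43 + 17)) + (37 + 441)) = 1/(-1391*(0 + 60) + 478) = 1/(-1391*60 + 478) = 1/(-83460 + 478) = 1/(-82982) = -1/82982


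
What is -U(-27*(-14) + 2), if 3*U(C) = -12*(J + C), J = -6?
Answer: 1496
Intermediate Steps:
U(C) = 24 - 4*C (U(C) = (-12*(-6 + C))/3 = (72 - 12*C)/3 = 24 - 4*C)
-U(-27*(-14) + 2) = -(24 - 4*(-27*(-14) + 2)) = -(24 - 4*(378 + 2)) = -(24 - 4*380) = -(24 - 1520) = -1*(-1496) = 1496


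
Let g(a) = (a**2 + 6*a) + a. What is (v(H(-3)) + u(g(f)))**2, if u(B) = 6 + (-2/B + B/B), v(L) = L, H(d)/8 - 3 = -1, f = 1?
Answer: 8281/16 ≈ 517.56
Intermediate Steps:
H(d) = 16 (H(d) = 24 + 8*(-1) = 24 - 8 = 16)
g(a) = a**2 + 7*a
u(B) = 7 - 2/B (u(B) = 6 + (-2/B + 1) = 6 + (1 - 2/B) = 7 - 2/B)
(v(H(-3)) + u(g(f)))**2 = (16 + (7 - 2/(7 + 1)))**2 = (16 + (7 - 2/(1*8)))**2 = (16 + (7 - 2/8))**2 = (16 + (7 - 2*1/8))**2 = (16 + (7 - 1/4))**2 = (16 + 27/4)**2 = (91/4)**2 = 8281/16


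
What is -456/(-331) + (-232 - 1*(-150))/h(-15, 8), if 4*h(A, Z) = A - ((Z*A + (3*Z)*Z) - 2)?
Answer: 147328/28135 ≈ 5.2365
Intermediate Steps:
h(A, Z) = ½ - 3*Z²/4 + A/4 - A*Z/4 (h(A, Z) = (A - ((Z*A + (3*Z)*Z) - 2))/4 = (A - ((A*Z + 3*Z²) - 2))/4 = (A - ((3*Z² + A*Z) - 2))/4 = (A - (-2 + 3*Z² + A*Z))/4 = (A + (2 - 3*Z² - A*Z))/4 = (2 + A - 3*Z² - A*Z)/4 = ½ - 3*Z²/4 + A/4 - A*Z/4)
-456/(-331) + (-232 - 1*(-150))/h(-15, 8) = -456/(-331) + (-232 - 1*(-150))/(½ - ¾*8² + (¼)*(-15) - ¼*(-15)*8) = -456*(-1/331) + (-232 + 150)/(½ - ¾*64 - 15/4 + 30) = 456/331 - 82/(½ - 48 - 15/4 + 30) = 456/331 - 82/(-85/4) = 456/331 - 82*(-4/85) = 456/331 + 328/85 = 147328/28135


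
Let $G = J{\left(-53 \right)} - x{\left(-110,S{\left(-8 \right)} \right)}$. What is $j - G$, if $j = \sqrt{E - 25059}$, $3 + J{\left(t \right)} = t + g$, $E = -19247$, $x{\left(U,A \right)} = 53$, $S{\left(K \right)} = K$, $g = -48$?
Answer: $157 + i \sqrt{44306} \approx 157.0 + 210.49 i$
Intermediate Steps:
$J{\left(t \right)} = -51 + t$ ($J{\left(t \right)} = -3 + \left(t - 48\right) = -3 + \left(-48 + t\right) = -51 + t$)
$G = -157$ ($G = \left(-51 - 53\right) - 53 = -104 - 53 = -157$)
$j = i \sqrt{44306}$ ($j = \sqrt{-19247 - 25059} = \sqrt{-44306} = i \sqrt{44306} \approx 210.49 i$)
$j - G = i \sqrt{44306} - -157 = i \sqrt{44306} + 157 = 157 + i \sqrt{44306}$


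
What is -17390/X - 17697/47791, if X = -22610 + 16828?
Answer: 364380718/138163781 ≈ 2.6373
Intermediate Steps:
X = -5782
-17390/X - 17697/47791 = -17390/(-5782) - 17697/47791 = -17390*(-1/5782) - 17697*1/47791 = 8695/2891 - 17697/47791 = 364380718/138163781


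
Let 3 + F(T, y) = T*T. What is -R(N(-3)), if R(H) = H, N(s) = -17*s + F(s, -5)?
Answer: -57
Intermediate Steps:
F(T, y) = -3 + T² (F(T, y) = -3 + T*T = -3 + T²)
N(s) = -3 + s² - 17*s (N(s) = -17*s + (-3 + s²) = -3 + s² - 17*s)
-R(N(-3)) = -(-3 + (-3)² - 17*(-3)) = -(-3 + 9 + 51) = -1*57 = -57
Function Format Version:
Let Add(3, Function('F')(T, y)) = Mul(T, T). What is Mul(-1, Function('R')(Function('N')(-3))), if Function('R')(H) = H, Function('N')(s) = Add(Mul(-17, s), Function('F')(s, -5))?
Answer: -57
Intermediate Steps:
Function('F')(T, y) = Add(-3, Pow(T, 2)) (Function('F')(T, y) = Add(-3, Mul(T, T)) = Add(-3, Pow(T, 2)))
Function('N')(s) = Add(-3, Pow(s, 2), Mul(-17, s)) (Function('N')(s) = Add(Mul(-17, s), Add(-3, Pow(s, 2))) = Add(-3, Pow(s, 2), Mul(-17, s)))
Mul(-1, Function('R')(Function('N')(-3))) = Mul(-1, Add(-3, Pow(-3, 2), Mul(-17, -3))) = Mul(-1, Add(-3, 9, 51)) = Mul(-1, 57) = -57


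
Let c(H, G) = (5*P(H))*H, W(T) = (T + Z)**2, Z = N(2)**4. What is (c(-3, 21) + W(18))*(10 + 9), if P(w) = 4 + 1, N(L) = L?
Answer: 20539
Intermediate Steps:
Z = 16 (Z = 2**4 = 16)
P(w) = 5
W(T) = (16 + T)**2 (W(T) = (T + 16)**2 = (16 + T)**2)
c(H, G) = 25*H (c(H, G) = (5*5)*H = 25*H)
(c(-3, 21) + W(18))*(10 + 9) = (25*(-3) + (16 + 18)**2)*(10 + 9) = (-75 + 34**2)*19 = (-75 + 1156)*19 = 1081*19 = 20539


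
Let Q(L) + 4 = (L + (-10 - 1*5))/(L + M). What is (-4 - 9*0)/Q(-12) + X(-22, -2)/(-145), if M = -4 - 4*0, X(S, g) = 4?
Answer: 9132/5365 ≈ 1.7021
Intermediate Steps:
M = -4 (M = -4 + 0 = -4)
Q(L) = -4 + (-15 + L)/(-4 + L) (Q(L) = -4 + (L + (-10 - 1*5))/(L - 4) = -4 + (L + (-10 - 5))/(-4 + L) = -4 + (L - 15)/(-4 + L) = -4 + (-15 + L)/(-4 + L))
(-4 - 9*0)/Q(-12) + X(-22, -2)/(-145) = (-4 - 9*0)/(((1 - 3*(-12))/(-4 - 12))) + 4/(-145) = (-4 + 0)/(((1 + 36)/(-16))) + 4*(-1/145) = -4/((-1/16*37)) - 4/145 = -4/(-37/16) - 4/145 = -4*(-16/37) - 4/145 = 64/37 - 4/145 = 9132/5365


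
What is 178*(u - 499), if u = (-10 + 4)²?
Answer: -82414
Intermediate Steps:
u = 36 (u = (-6)² = 36)
178*(u - 499) = 178*(36 - 499) = 178*(-463) = -82414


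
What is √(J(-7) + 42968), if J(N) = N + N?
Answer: √42954 ≈ 207.25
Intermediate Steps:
J(N) = 2*N
√(J(-7) + 42968) = √(2*(-7) + 42968) = √(-14 + 42968) = √42954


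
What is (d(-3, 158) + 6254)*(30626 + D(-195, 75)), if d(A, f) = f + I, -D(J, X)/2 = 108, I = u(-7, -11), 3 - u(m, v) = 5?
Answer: 194928100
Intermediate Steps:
u(m, v) = -2 (u(m, v) = 3 - 1*5 = 3 - 5 = -2)
I = -2
D(J, X) = -216 (D(J, X) = -2*108 = -216)
d(A, f) = -2 + f (d(A, f) = f - 2 = -2 + f)
(d(-3, 158) + 6254)*(30626 + D(-195, 75)) = ((-2 + 158) + 6254)*(30626 - 216) = (156 + 6254)*30410 = 6410*30410 = 194928100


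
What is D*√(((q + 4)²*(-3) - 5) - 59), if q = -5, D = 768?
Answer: 768*I*√67 ≈ 6286.4*I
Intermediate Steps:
D*√(((q + 4)²*(-3) - 5) - 59) = 768*√(((-5 + 4)²*(-3) - 5) - 59) = 768*√(((-1)²*(-3) - 5) - 59) = 768*√((1*(-3) - 5) - 59) = 768*√((-3 - 5) - 59) = 768*√(-8 - 59) = 768*√(-67) = 768*(I*√67) = 768*I*√67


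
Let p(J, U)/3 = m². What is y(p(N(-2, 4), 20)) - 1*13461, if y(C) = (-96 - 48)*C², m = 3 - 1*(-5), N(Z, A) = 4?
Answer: -5321877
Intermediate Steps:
m = 8 (m = 3 + 5 = 8)
p(J, U) = 192 (p(J, U) = 3*8² = 3*64 = 192)
y(C) = -144*C²
y(p(N(-2, 4), 20)) - 1*13461 = -144*192² - 1*13461 = -144*36864 - 13461 = -5308416 - 13461 = -5321877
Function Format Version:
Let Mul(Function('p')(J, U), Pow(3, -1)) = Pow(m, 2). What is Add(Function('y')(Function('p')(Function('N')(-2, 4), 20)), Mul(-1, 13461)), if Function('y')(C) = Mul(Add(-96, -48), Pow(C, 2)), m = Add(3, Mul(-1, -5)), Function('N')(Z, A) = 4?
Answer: -5321877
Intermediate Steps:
m = 8 (m = Add(3, 5) = 8)
Function('p')(J, U) = 192 (Function('p')(J, U) = Mul(3, Pow(8, 2)) = Mul(3, 64) = 192)
Function('y')(C) = Mul(-144, Pow(C, 2))
Add(Function('y')(Function('p')(Function('N')(-2, 4), 20)), Mul(-1, 13461)) = Add(Mul(-144, Pow(192, 2)), Mul(-1, 13461)) = Add(Mul(-144, 36864), -13461) = Add(-5308416, -13461) = -5321877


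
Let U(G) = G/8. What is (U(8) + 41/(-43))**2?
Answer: 4/1849 ≈ 0.0021633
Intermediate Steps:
U(G) = G/8 (U(G) = G*(1/8) = G/8)
(U(8) + 41/(-43))**2 = ((1/8)*8 + 41/(-43))**2 = (1 + 41*(-1/43))**2 = (1 - 41/43)**2 = (2/43)**2 = 4/1849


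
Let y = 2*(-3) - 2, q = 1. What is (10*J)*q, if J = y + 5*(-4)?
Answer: -280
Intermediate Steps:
y = -8 (y = -6 - 2 = -8)
J = -28 (J = -8 + 5*(-4) = -8 - 20 = -28)
(10*J)*q = (10*(-28))*1 = -280*1 = -280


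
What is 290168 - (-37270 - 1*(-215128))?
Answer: 112310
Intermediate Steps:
290168 - (-37270 - 1*(-215128)) = 290168 - (-37270 + 215128) = 290168 - 1*177858 = 290168 - 177858 = 112310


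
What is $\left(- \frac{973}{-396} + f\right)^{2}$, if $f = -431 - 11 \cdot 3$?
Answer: $\frac{33405238441}{156816} \approx 2.1302 \cdot 10^{5}$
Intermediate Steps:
$f = -464$ ($f = -431 - 33 = -464$)
$\left(- \frac{973}{-396} + f\right)^{2} = \left(- \frac{973}{-396} - 464\right)^{2} = \left(\left(-973\right) \left(- \frac{1}{396}\right) - 464\right)^{2} = \left(\frac{973}{396} - 464\right)^{2} = \left(- \frac{182771}{396}\right)^{2} = \frac{33405238441}{156816}$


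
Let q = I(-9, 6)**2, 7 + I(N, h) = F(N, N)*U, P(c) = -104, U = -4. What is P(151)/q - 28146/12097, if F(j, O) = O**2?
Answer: -3084961994/1325359417 ≈ -2.3276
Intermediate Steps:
I(N, h) = -7 - 4*N**2 (I(N, h) = -7 + N**2*(-4) = -7 - 4*N**2)
q = 109561 (q = (-7 - 4*(-9)**2)**2 = (-7 - 4*81)**2 = (-7 - 324)**2 = (-331)**2 = 109561)
P(151)/q - 28146/12097 = -104/109561 - 28146/12097 = -3084961994/1325359417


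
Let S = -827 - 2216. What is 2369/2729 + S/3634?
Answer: 304599/9917186 ≈ 0.030714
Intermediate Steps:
S = -3043
2369/2729 + S/3634 = 2369/2729 - 3043/3634 = 304599/9917186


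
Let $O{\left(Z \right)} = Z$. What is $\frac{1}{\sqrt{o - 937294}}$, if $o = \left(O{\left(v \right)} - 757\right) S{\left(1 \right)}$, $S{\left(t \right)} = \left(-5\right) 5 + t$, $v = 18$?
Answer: $- \frac{i \sqrt{919558}}{919558} \approx - 0.0010428 i$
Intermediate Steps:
$S{\left(t \right)} = -25 + t$
$o = 17736$ ($o = \left(18 - 757\right) \left(-25 + 1\right) = \left(-739\right) \left(-24\right) = 17736$)
$\frac{1}{\sqrt{o - 937294}} = \frac{1}{\sqrt{17736 - 937294}} = \frac{1}{\sqrt{-919558}} = \frac{1}{i \sqrt{919558}} = - \frac{i \sqrt{919558}}{919558}$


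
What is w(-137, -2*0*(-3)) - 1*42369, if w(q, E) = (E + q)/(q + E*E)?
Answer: -42368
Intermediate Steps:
w(q, E) = (E + q)/(q + E²)
w(-137, -2*0*(-3)) - 1*42369 = (-2*0*(-3) - 137)/(-137 + (-2*0*(-3))²) - 1*42369 = (0*(-3) - 137)/(-137 + (0*(-3))²) - 42369 = (0 - 137)/(-137 + 0²) - 42369 = -137/(-137 + 0) - 42369 = -137/(-137) - 42369 = -1/137*(-137) - 42369 = 1 - 42369 = -42368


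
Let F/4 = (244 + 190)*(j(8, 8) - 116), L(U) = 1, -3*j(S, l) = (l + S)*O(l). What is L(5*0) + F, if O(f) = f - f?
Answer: -201375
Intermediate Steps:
O(f) = 0
j(S, l) = 0 (j(S, l) = -(l + S)*0/3 = -(S + l)*0/3 = -⅓*0 = 0)
F = -201376 (F = 4*((244 + 190)*(0 - 116)) = 4*(434*(-116)) = 4*(-50344) = -201376)
L(5*0) + F = 1 - 201376 = -201375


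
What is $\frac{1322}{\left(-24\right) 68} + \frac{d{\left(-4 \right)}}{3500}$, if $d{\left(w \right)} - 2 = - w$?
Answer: $- \frac{577151}{714000} \approx -0.80833$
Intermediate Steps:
$d{\left(w \right)} = 2 - w$
$\frac{1322}{\left(-24\right) 68} + \frac{d{\left(-4 \right)}}{3500} = \frac{1322}{\left(-24\right) 68} + \frac{2 - -4}{3500} = \frac{1322}{-1632} + \left(2 + 4\right) \frac{1}{3500} = 1322 \left(- \frac{1}{1632}\right) + 6 \cdot \frac{1}{3500} = - \frac{661}{816} + \frac{3}{1750} = - \frac{577151}{714000}$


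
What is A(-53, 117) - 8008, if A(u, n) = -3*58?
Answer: -8182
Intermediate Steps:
A(u, n) = -174
A(-53, 117) - 8008 = -174 - 8008 = -8182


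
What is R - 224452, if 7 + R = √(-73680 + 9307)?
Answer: -224459 + I*√64373 ≈ -2.2446e+5 + 253.72*I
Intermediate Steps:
R = -7 + I*√64373 (R = -7 + √(-73680 + 9307) = -7 + √(-64373) = -7 + I*√64373 ≈ -7.0 + 253.72*I)
R - 224452 = (-7 + I*√64373) - 224452 = -224459 + I*√64373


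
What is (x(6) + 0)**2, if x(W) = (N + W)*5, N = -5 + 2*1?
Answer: 225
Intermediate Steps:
N = -3 (N = -5 + 2 = -3)
x(W) = -15 + 5*W (x(W) = (-3 + W)*5 = -15 + 5*W)
(x(6) + 0)**2 = ((-15 + 5*6) + 0)**2 = ((-15 + 30) + 0)**2 = (15 + 0)**2 = 15**2 = 225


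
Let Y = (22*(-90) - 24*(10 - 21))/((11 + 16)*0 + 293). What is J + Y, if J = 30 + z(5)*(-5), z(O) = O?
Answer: -251/293 ≈ -0.85666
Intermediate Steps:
J = 5 (J = 30 + 5*(-5) = 30 - 25 = 5)
Y = -1716/293 (Y = (-1980 - 24*(-11))/(27*0 + 293) = (-1980 + 264)/(0 + 293) = -1716/293 ≈ -5.8567)
J + Y = 5 - 1716/293 = -251/293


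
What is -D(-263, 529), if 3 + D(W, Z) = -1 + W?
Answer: 267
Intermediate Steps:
D(W, Z) = -4 + W (D(W, Z) = -3 + (-1 + W) = -4 + W)
-D(-263, 529) = -(-4 - 263) = -1*(-267) = 267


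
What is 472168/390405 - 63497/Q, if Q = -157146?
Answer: 32996286271/20450194710 ≈ 1.6135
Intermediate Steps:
472168/390405 - 63497/Q = 472168/390405 - 63497/(-157146) = 472168*(1/390405) - 63497*(-1/157146) = 472168/390405 + 63497/157146 = 32996286271/20450194710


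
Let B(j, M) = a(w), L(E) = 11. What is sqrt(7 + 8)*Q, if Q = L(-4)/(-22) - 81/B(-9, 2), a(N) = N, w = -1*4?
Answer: 79*sqrt(15)/4 ≈ 76.491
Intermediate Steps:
w = -4
B(j, M) = -4
Q = 79/4 (Q = 11/(-22) - 81/(-4) = 11*(-1/22) - 81*(-1/4) = -1/2 + 81/4 = 79/4 ≈ 19.750)
sqrt(7 + 8)*Q = sqrt(7 + 8)*(79/4) = sqrt(15)*(79/4) = 79*sqrt(15)/4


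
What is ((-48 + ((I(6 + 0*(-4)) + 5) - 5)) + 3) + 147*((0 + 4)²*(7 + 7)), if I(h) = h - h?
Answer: 32883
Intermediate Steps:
I(h) = 0
((-48 + ((I(6 + 0*(-4)) + 5) - 5)) + 3) + 147*((0 + 4)²*(7 + 7)) = ((-48 + ((0 + 5) - 5)) + 3) + 147*((0 + 4)²*(7 + 7)) = ((-48 + (5 - 5)) + 3) + 147*(4²*14) = ((-48 + 0) + 3) + 147*(16*14) = (-48 + 3) + 147*224 = -45 + 32928 = 32883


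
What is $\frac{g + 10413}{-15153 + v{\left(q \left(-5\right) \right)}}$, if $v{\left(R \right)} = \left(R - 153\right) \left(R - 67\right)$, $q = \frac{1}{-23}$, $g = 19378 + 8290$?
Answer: $- \frac{20144849}{2618433} \approx -7.6935$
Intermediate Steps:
$g = 27668$
$q = - \frac{1}{23} \approx -0.043478$
$v{\left(R \right)} = \left(-153 + R\right) \left(-67 + R\right)$ ($v{\left(R \right)} = \left(-153 + R\right) \left(R - 67\right) = \left(-153 + R\right) \left(-67 + R\right)$)
$\frac{g + 10413}{-15153 + v{\left(q \left(-5\right) \right)}} = \frac{27668 + 10413}{-15153 + \left(10251 + \left(\left(- \frac{1}{23}\right) \left(-5\right)\right)^{2} - 220 \left(\left(- \frac{1}{23}\right) \left(-5\right)\right)\right)} = \frac{38081}{-15153 + \left(10251 + \left(\frac{5}{23}\right)^{2} - \frac{1100}{23}\right)} = \frac{38081}{-15153 + \left(10251 + \frac{25}{529} - \frac{1100}{23}\right)} = \frac{38081}{-15153 + \frac{5397504}{529}} = \frac{38081}{- \frac{2618433}{529}} = 38081 \left(- \frac{529}{2618433}\right) = - \frac{20144849}{2618433}$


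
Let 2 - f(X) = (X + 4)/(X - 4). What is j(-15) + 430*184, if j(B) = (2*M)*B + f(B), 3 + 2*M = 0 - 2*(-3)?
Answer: 1502452/19 ≈ 79076.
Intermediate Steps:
M = 3/2 (M = -3/2 + (0 - 2*(-3))/2 = -3/2 + (0 + 6)/2 = -3/2 + (½)*6 = -3/2 + 3 = 3/2 ≈ 1.5000)
f(X) = 2 - (4 + X)/(-4 + X) (f(X) = 2 - (X + 4)/(X - 4) = 2 - (4 + X)/(-4 + X))
j(B) = 3*B + (-12 + B)/(-4 + B) (j(B) = (2*(3/2))*B + (-12 + B)/(-4 + B) = 3*B + (-12 + B)/(-4 + B))
j(-15) + 430*184 = (-12 - 15 + 3*(-15)*(-4 - 15))/(-4 - 15) + 430*184 = (-12 - 15 + 3*(-15)*(-19))/(-19) + 79120 = -(-12 - 15 + 855)/19 + 79120 = -1/19*828 + 79120 = -828/19 + 79120 = 1502452/19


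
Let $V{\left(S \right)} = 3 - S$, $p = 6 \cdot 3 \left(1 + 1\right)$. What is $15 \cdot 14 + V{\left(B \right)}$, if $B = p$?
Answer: $177$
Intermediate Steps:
$p = 36$ ($p = 18 \cdot 2 = 36$)
$B = 36$
$15 \cdot 14 + V{\left(B \right)} = 15 \cdot 14 + \left(3 - 36\right) = 210 + \left(3 - 36\right) = 210 - 33 = 177$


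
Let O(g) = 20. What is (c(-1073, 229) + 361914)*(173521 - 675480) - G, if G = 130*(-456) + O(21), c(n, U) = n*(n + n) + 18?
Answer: -1337514872550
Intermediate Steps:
c(n, U) = 18 + 2*n² (c(n, U) = n*(2*n) + 18 = 2*n² + 18 = 18 + 2*n²)
G = -59260 (G = 130*(-456) + 20 = -59280 + 20 = -59260)
(c(-1073, 229) + 361914)*(173521 - 675480) - G = ((18 + 2*(-1073)²) + 361914)*(173521 - 675480) - 1*(-59260) = ((18 + 2*1151329) + 361914)*(-501959) + 59260 = ((18 + 2302658) + 361914)*(-501959) + 59260 = (2302676 + 361914)*(-501959) + 59260 = 2664590*(-501959) + 59260 = -1337514931810 + 59260 = -1337514872550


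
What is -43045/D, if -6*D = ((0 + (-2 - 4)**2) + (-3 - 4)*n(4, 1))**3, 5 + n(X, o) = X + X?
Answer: 17218/225 ≈ 76.524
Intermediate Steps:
n(X, o) = -5 + 2*X (n(X, o) = -5 + (X + X) = -5 + 2*X)
D = -1125/2 (D = -((0 + (-2 - 4)**2) + (-3 - 4)*(-5 + 2*4))**3/6 = -((0 + (-6)**2) - 7*(-5 + 8))**3/6 = -((0 + 36) - 7*3)**3/6 = -(36 - 21)**3/6 = -1/6*15**3 = -1/6*3375 = -1125/2 ≈ -562.50)
-43045/D = -43045/(-1125/2) = -43045*(-2/1125) = 17218/225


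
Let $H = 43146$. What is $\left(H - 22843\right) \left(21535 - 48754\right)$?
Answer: $-552627357$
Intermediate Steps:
$\left(H - 22843\right) \left(21535 - 48754\right) = \left(43146 - 22843\right) \left(21535 - 48754\right) = 20303 \left(-27219\right) = -552627357$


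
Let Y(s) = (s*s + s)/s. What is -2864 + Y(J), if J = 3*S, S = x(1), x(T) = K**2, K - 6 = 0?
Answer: -2755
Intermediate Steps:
K = 6 (K = 6 + 0 = 6)
x(T) = 36 (x(T) = 6**2 = 36)
S = 36
J = 108 (J = 3*36 = 108)
Y(s) = (s + s**2)/s (Y(s) = (s**2 + s)/s = (s + s**2)/s)
-2864 + Y(J) = -2864 + (1 + 108) = -2864 + 109 = -2755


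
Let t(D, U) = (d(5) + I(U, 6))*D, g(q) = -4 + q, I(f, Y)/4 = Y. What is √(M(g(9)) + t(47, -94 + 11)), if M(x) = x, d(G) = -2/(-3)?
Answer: √10479/3 ≈ 34.122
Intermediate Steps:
d(G) = ⅔ (d(G) = -2*(-⅓) = ⅔)
I(f, Y) = 4*Y
t(D, U) = 74*D/3 (t(D, U) = (⅔ + 4*6)*D = (⅔ + 24)*D = 74*D/3)
√(M(g(9)) + t(47, -94 + 11)) = √((-4 + 9) + (74/3)*47) = √(5 + 3478/3) = √(3493/3) = √10479/3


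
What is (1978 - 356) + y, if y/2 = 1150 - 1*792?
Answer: 2338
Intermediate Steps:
y = 716 (y = 2*(1150 - 1*792) = 2*(1150 - 792) = 2*358 = 716)
(1978 - 356) + y = (1978 - 356) + 716 = 1622 + 716 = 2338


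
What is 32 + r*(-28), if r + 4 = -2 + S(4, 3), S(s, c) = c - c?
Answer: 200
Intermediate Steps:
S(s, c) = 0
r = -6 (r = -4 + (-2 + 0) = -4 - 2 = -6)
32 + r*(-28) = 32 - 6*(-28) = 32 + 168 = 200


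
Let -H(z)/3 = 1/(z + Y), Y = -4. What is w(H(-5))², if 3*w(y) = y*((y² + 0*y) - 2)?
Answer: 289/6561 ≈ 0.044048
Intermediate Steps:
H(z) = -3/(-4 + z) (H(z) = -3/(z - 4) = -3/(-4 + z))
w(y) = y*(-2 + y²)/3 (w(y) = (y*((y² + 0*y) - 2))/3 = (y*((y² + 0) - 2))/3 = (y*(y² - 2))/3 = (y*(-2 + y²))/3 = y*(-2 + y²)/3)
w(H(-5))² = ((-3/(-4 - 5))*(-2 + (-3/(-4 - 5))²)/3)² = ((-3/(-9))*(-2 + (-3/(-9))²)/3)² = ((-3*(-⅑))*(-2 + (-3*(-⅑))²)/3)² = ((⅓)*(⅓)*(-2 + (⅓)²))² = ((⅓)*(⅓)*(-2 + ⅑))² = ((⅓)*(⅓)*(-17/9))² = (-17/81)² = 289/6561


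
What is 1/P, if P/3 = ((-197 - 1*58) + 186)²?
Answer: 1/14283 ≈ 7.0013e-5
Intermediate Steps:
P = 14283 (P = 3*((-197 - 1*58) + 186)² = 3*((-197 - 58) + 186)² = 3*(-255 + 186)² = 3*(-69)² = 3*4761 = 14283)
1/P = 1/14283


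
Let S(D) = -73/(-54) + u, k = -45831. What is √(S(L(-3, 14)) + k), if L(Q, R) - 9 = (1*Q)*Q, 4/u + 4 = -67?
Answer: I*√74852923062/1278 ≈ 214.08*I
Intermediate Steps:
u = -4/71 (u = 4/(-4 - 67) = 4/(-71) = 4*(-1/71) = -4/71 ≈ -0.056338)
L(Q, R) = 9 + Q² (L(Q, R) = 9 + (1*Q)*Q = 9 + Q*Q = 9 + Q²)
S(D) = 4967/3834 (S(D) = -73/(-54) - 4/71 = -73*(-1/54) - 4/71 = 73/54 - 4/71 = 4967/3834)
√(S(L(-3, 14)) + k) = √(4967/3834 - 45831) = √(-175711087/3834) = I*√74852923062/1278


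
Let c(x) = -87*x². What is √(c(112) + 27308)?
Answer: 2*I*√266005 ≈ 1031.5*I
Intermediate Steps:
√(c(112) + 27308) = √(-87*112² + 27308) = √(-87*12544 + 27308) = √(-1091328 + 27308) = √(-1064020) = 2*I*√266005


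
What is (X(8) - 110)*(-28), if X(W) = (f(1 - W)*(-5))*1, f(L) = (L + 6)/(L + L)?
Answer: 3090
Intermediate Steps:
f(L) = (6 + L)/(2*L) (f(L) = (6 + L)/((2*L)) = (6 + L)*(1/(2*L)) = (6 + L)/(2*L))
X(W) = -5*(7 - W)/(2*(1 - W)) (X(W) = (((6 + (1 - W))/(2*(1 - W)))*(-5))*1 = (((7 - W)/(2*(1 - W)))*(-5))*1 = -5*(7 - W)/(2*(1 - W))*1 = -5*(7 - W)/(2*(1 - W)))
(X(8) - 110)*(-28) = (5*(7 - 1*8)/(2*(-1 + 8)) - 110)*(-28) = ((5/2)*(7 - 8)/7 - 110)*(-28) = ((5/2)*(⅐)*(-1) - 110)*(-28) = (-5/14 - 110)*(-28) = -1545/14*(-28) = 3090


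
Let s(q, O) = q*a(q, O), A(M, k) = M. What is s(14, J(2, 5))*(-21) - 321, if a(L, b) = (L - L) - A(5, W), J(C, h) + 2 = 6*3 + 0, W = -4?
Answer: 1149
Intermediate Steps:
J(C, h) = 16 (J(C, h) = -2 + (6*3 + 0) = -2 + (18 + 0) = -2 + 18 = 16)
a(L, b) = -5 (a(L, b) = (L - L) - 1*5 = 0 - 5 = -5)
s(q, O) = -5*q (s(q, O) = q*(-5) = -5*q)
s(14, J(2, 5))*(-21) - 321 = -5*14*(-21) - 321 = -70*(-21) - 321 = 1470 - 321 = 1149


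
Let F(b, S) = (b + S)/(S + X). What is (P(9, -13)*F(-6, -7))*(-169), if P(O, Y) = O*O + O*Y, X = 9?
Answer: -39546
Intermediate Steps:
P(O, Y) = O**2 + O*Y
F(b, S) = (S + b)/(9 + S) (F(b, S) = (b + S)/(S + 9) = (S + b)/(9 + S))
(P(9, -13)*F(-6, -7))*(-169) = ((9*(9 - 13))*((-7 - 6)/(9 - 7)))*(-169) = ((9*(-4))*(-13/2))*(-169) = -18*(-13)*(-169) = -36*(-13/2)*(-169) = 234*(-169) = -39546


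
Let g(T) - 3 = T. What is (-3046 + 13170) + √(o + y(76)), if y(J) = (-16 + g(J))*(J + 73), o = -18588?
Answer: 10124 + I*√9201 ≈ 10124.0 + 95.922*I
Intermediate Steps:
g(T) = 3 + T
y(J) = (-13 + J)*(73 + J) (y(J) = (-16 + (3 + J))*(J + 73) = (-13 + J)*(73 + J))
(-3046 + 13170) + √(o + y(76)) = (-3046 + 13170) + √(-18588 + (-949 + 76² + 60*76)) = 10124 + √(-18588 + (-949 + 5776 + 4560)) = 10124 + √(-18588 + 9387) = 10124 + √(-9201) = 10124 + I*√9201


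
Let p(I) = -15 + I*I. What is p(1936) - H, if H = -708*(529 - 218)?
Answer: 3968269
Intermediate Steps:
H = -220188 (H = -708*311 = -220188)
p(I) = -15 + I**2
p(1936) - H = (-15 + 1936**2) - 1*(-220188) = (-15 + 3748096) + 220188 = 3748081 + 220188 = 3968269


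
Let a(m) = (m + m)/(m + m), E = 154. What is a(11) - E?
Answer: -153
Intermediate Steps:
a(m) = 1 (a(m) = (2*m)/((2*m)) = (2*m)*(1/(2*m)) = 1)
a(11) - E = 1 - 1*154 = 1 - 154 = -153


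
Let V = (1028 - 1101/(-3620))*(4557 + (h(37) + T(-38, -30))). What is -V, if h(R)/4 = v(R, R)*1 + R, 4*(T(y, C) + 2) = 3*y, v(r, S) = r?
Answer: -7180627269/1448 ≈ -4.9590e+6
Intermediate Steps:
T(y, C) = -2 + 3*y/4 (T(y, C) = -2 + (3*y)/4 = -2 + 3*y/4)
h(R) = 8*R (h(R) = 4*(R*1 + R) = 4*(R + R) = 4*(2*R) = 8*R)
V = 7180627269/1448 (V = (1028 - 1101/(-3620))*(4557 + (8*37 + (-2 + (¾)*(-38)))) = (1028 - 1101*(-1/3620))*(4557 + (296 + (-2 - 57/2))) = (1028 + 1101/3620)*(4557 + (296 - 61/2)) = 3722461*(4557 + 531/2)/3620 = (3722461/3620)*(9645/2) = 7180627269/1448 ≈ 4.9590e+6)
-V = -1*7180627269/1448 = -7180627269/1448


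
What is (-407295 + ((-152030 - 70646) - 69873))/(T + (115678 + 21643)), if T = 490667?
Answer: -174961/156997 ≈ -1.1144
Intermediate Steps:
(-407295 + ((-152030 - 70646) - 69873))/(T + (115678 + 21643)) = (-407295 + ((-152030 - 70646) - 69873))/(490667 + (115678 + 21643)) = (-407295 + (-222676 - 69873))/(490667 + 137321) = (-407295 - 292549)/627988 = -699844*1/627988 = -174961/156997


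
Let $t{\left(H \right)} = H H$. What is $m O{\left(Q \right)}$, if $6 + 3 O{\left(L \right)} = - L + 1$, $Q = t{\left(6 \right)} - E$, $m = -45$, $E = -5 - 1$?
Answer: $705$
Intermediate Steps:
$E = -6$
$t{\left(H \right)} = H^{2}$
$Q = 42$ ($Q = 6^{2} - -6 = 36 + 6 = 42$)
$O{\left(L \right)} = - \frac{5}{3} - \frac{L}{3}$ ($O{\left(L \right)} = -2 + \frac{- L + 1}{3} = -2 + \frac{1 - L}{3} = -2 - \left(- \frac{1}{3} + \frac{L}{3}\right) = - \frac{5}{3} - \frac{L}{3}$)
$m O{\left(Q \right)} = - 45 \left(- \frac{5}{3} - 14\right) = \left(-45\right) \left(- \frac{47}{3}\right) = 705$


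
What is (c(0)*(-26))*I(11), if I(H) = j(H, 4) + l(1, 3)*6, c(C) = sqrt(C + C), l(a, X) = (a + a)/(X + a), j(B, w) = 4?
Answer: 0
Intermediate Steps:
l(a, X) = 2*a/(X + a) (l(a, X) = (2*a)/(X + a) = 2*a/(X + a))
c(C) = sqrt(2)*sqrt(C) (c(C) = sqrt(2*C) = sqrt(2)*sqrt(C))
I(H) = 7 (I(H) = 4 + (2*1/(3 + 1))*6 = 4 + (2*1/4)*6 = 4 + (2*1*(1/4))*6 = 4 + (1/2)*6 = 4 + 3 = 7)
(c(0)*(-26))*I(11) = ((sqrt(2)*sqrt(0))*(-26))*7 = ((sqrt(2)*0)*(-26))*7 = (0*(-26))*7 = 0*7 = 0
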